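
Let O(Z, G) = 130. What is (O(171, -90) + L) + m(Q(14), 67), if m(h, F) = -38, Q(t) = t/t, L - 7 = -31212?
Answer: -31113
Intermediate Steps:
L = -31205 (L = 7 - 31212 = -31205)
Q(t) = 1
(O(171, -90) + L) + m(Q(14), 67) = (130 - 31205) - 38 = -31075 - 38 = -31113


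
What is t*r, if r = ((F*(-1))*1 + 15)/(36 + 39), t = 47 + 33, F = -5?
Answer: 64/3 ≈ 21.333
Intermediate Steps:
t = 80
r = 4/15 (r = (-5*(-1)*1 + 15)/(36 + 39) = (5*1 + 15)/75 = (5 + 15)*(1/75) = 20*(1/75) = 4/15 ≈ 0.26667)
t*r = 80*(4/15) = 64/3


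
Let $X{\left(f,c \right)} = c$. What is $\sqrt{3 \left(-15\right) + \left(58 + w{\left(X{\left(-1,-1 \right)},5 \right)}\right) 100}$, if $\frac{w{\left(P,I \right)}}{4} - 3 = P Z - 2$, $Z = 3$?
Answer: $\sqrt{4955} \approx 70.392$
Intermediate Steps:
$w{\left(P,I \right)} = 4 + 12 P$ ($w{\left(P,I \right)} = 12 + 4 \left(P 3 - 2\right) = 12 + 4 \left(3 P - 2\right) = 12 + 4 \left(-2 + 3 P\right) = 12 + \left(-8 + 12 P\right) = 4 + 12 P$)
$\sqrt{3 \left(-15\right) + \left(58 + w{\left(X{\left(-1,-1 \right)},5 \right)}\right) 100} = \sqrt{3 \left(-15\right) + \left(58 + \left(4 + 12 \left(-1\right)\right)\right) 100} = \sqrt{-45 + \left(58 + \left(4 - 12\right)\right) 100} = \sqrt{-45 + \left(58 - 8\right) 100} = \sqrt{-45 + 50 \cdot 100} = \sqrt{-45 + 5000} = \sqrt{4955}$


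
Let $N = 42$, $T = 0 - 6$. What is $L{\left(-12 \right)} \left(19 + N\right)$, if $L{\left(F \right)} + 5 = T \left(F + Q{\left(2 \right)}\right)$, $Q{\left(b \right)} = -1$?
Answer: $4453$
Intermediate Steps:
$T = -6$ ($T = 0 - 6 = -6$)
$L{\left(F \right)} = 1 - 6 F$ ($L{\left(F \right)} = -5 - 6 \left(F - 1\right) = -5 - 6 \left(-1 + F\right) = -5 - \left(-6 + 6 F\right) = 1 - 6 F$)
$L{\left(-12 \right)} \left(19 + N\right) = \left(1 - -72\right) \left(19 + 42\right) = \left(1 + 72\right) 61 = 73 \cdot 61 = 4453$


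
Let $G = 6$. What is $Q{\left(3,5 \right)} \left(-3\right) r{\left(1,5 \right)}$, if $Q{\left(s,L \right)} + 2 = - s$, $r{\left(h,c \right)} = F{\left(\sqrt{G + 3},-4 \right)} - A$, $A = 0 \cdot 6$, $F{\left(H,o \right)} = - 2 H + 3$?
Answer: $-45$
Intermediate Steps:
$F{\left(H,o \right)} = 3 - 2 H$
$A = 0$
$r{\left(h,c \right)} = -3$ ($r{\left(h,c \right)} = \left(3 - 2 \sqrt{6 + 3}\right) - 0 = \left(3 - 2 \sqrt{9}\right) + 0 = \left(3 - 6\right) + 0 = -3 + 0 = -3$)
$Q{\left(s,L \right)} = -2 - s$
$Q{\left(3,5 \right)} \left(-3\right) r{\left(1,5 \right)} = \left(-2 - 3\right) \left(-3\right) \left(-3\right) = \left(-5\right) \left(-3\right) \left(-3\right) = 15 \left(-3\right) = -45$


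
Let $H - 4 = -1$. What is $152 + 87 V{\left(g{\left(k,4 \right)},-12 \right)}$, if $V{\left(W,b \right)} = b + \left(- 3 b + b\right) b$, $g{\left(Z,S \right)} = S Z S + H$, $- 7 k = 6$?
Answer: $-25948$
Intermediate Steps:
$H = 3$ ($H = 4 - 1 = 3$)
$k = - \frac{6}{7}$ ($k = \left(- \frac{1}{7}\right) 6 = - \frac{6}{7} \approx -0.85714$)
$g{\left(Z,S \right)} = 3 + Z S^{2}$ ($g{\left(Z,S \right)} = S Z S + 3 = Z S^{2} + 3 = 3 + Z S^{2}$)
$V{\left(W,b \right)} = b - 2 b^{2}$ ($V{\left(W,b \right)} = b + - 2 b b = b - 2 b^{2}$)
$152 + 87 V{\left(g{\left(k,4 \right)},-12 \right)} = 152 + 87 \left(- 12 \left(1 - -24\right)\right) = 152 + 87 \left(- 12 \left(1 + 24\right)\right) = 152 + 87 \left(\left(-12\right) 25\right) = 152 + 87 \left(-300\right) = 152 - 26100 = -25948$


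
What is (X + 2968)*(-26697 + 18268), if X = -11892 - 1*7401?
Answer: 137603425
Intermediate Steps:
X = -19293 (X = -11892 - 7401 = -19293)
(X + 2968)*(-26697 + 18268) = (-19293 + 2968)*(-26697 + 18268) = -16325*(-8429) = 137603425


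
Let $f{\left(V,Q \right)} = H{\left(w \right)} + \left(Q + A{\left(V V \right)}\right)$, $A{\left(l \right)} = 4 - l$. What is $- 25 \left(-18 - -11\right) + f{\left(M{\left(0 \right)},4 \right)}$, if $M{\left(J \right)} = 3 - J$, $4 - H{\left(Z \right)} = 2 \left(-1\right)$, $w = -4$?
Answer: $180$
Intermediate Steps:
$H{\left(Z \right)} = 6$ ($H{\left(Z \right)} = 4 - 2 \left(-1\right) = 4 - -2 = 4 + 2 = 6$)
$f{\left(V,Q \right)} = 10 + Q - V^{2}$ ($f{\left(V,Q \right)} = 6 - \left(-4 - Q + V V\right) = 6 - \left(-4 + V^{2} - Q\right) = 6 + \left(4 + Q - V^{2}\right) = 10 + Q - V^{2}$)
$- 25 \left(-18 - -11\right) + f{\left(M{\left(0 \right)},4 \right)} = - 25 \left(-18 - -11\right) + \left(10 + 4 - \left(3 - 0\right)^{2}\right) = - 25 \left(-18 + 11\right) + \left(10 + 4 - \left(3 + 0\right)^{2}\right) = \left(-25\right) \left(-7\right) + \left(10 + 4 - 3^{2}\right) = 175 + \left(10 + 4 - 9\right) = 175 + 5 = 180$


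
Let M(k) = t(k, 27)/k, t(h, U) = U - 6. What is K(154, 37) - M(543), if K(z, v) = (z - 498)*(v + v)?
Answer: -4607543/181 ≈ -25456.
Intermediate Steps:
t(h, U) = -6 + U
M(k) = 21/k (M(k) = (-6 + 27)/k = 21/k)
K(z, v) = 2*v*(-498 + z) (K(z, v) = (-498 + z)*(2*v) = 2*v*(-498 + z))
K(154, 37) - M(543) = 2*37*(-498 + 154) - 21/543 = 2*37*(-344) - 21/543 = -25456 - 1*7/181 = -25456 - 7/181 = -4607543/181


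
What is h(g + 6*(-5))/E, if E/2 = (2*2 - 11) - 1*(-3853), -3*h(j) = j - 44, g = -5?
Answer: 79/23076 ≈ 0.0034235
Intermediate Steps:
h(j) = 44/3 - j/3 (h(j) = -(j - 44)/3 = -(-44 + j)/3 = 44/3 - j/3)
E = 7692 (E = 2*((2*2 - 11) - 1*(-3853)) = 2*((4 - 11) + 3853) = 2*(-7 + 3853) = 2*3846 = 7692)
h(g + 6*(-5))/E = (44/3 - (-5 + 6*(-5))/3)/7692 = (44/3 - (-5 - 30)/3)*(1/7692) = (44/3 - 1/3*(-35))*(1/7692) = (44/3 + 35/3)*(1/7692) = (79/3)*(1/7692) = 79/23076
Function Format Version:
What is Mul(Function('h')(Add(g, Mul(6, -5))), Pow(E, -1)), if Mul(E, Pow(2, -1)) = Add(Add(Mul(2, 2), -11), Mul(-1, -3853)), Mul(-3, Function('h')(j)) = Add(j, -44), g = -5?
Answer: Rational(79, 23076) ≈ 0.0034235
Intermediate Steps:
Function('h')(j) = Add(Rational(44, 3), Mul(Rational(-1, 3), j)) (Function('h')(j) = Mul(Rational(-1, 3), Add(j, -44)) = Mul(Rational(-1, 3), Add(-44, j)) = Add(Rational(44, 3), Mul(Rational(-1, 3), j)))
E = 7692 (E = Mul(2, Add(Add(Mul(2, 2), -11), Mul(-1, -3853))) = Mul(2, Add(Add(4, -11), 3853)) = Mul(2, Add(-7, 3853)) = Mul(2, 3846) = 7692)
Mul(Function('h')(Add(g, Mul(6, -5))), Pow(E, -1)) = Mul(Add(Rational(44, 3), Mul(Rational(-1, 3), Add(-5, Mul(6, -5)))), Pow(7692, -1)) = Mul(Add(Rational(44, 3), Mul(Rational(-1, 3), Add(-5, -30))), Rational(1, 7692)) = Mul(Add(Rational(44, 3), Mul(Rational(-1, 3), -35)), Rational(1, 7692)) = Mul(Add(Rational(44, 3), Rational(35, 3)), Rational(1, 7692)) = Mul(Rational(79, 3), Rational(1, 7692)) = Rational(79, 23076)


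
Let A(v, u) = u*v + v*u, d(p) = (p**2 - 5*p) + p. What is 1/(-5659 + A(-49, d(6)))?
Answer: -1/6835 ≈ -0.00014631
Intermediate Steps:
d(p) = p**2 - 4*p
A(v, u) = 2*u*v (A(v, u) = u*v + u*v = 2*u*v)
1/(-5659 + A(-49, d(6))) = 1/(-5659 + 2*(6*(-4 + 6))*(-49)) = 1/(-5659 + 2*(6*2)*(-49)) = 1/(-5659 + 2*12*(-49)) = 1/(-5659 - 1176) = 1/(-6835) = -1/6835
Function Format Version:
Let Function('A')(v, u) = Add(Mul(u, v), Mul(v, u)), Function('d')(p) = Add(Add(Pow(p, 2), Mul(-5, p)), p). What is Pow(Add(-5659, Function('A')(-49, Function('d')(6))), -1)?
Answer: Rational(-1, 6835) ≈ -0.00014631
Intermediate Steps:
Function('d')(p) = Add(Pow(p, 2), Mul(-4, p))
Function('A')(v, u) = Mul(2, u, v) (Function('A')(v, u) = Add(Mul(u, v), Mul(u, v)) = Mul(2, u, v))
Pow(Add(-5659, Function('A')(-49, Function('d')(6))), -1) = Pow(Add(-5659, Mul(2, Mul(6, Add(-4, 6)), -49)), -1) = Pow(Add(-5659, Mul(2, Mul(6, 2), -49)), -1) = Pow(Add(-5659, Mul(2, 12, -49)), -1) = Pow(Add(-5659, -1176), -1) = Pow(-6835, -1) = Rational(-1, 6835)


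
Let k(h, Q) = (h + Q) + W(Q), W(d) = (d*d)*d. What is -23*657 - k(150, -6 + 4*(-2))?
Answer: -12503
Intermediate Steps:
W(d) = d³ (W(d) = d²*d = d³)
k(h, Q) = Q + h + Q³ (k(h, Q) = (h + Q) + Q³ = (Q + h) + Q³ = Q + h + Q³)
-23*657 - k(150, -6 + 4*(-2)) = -23*657 - ((-6 + 4*(-2)) + 150 + (-6 + 4*(-2))³) = -15111 - ((-6 - 8) + 150 + (-6 - 8)³) = -15111 - (-14 + 150 + (-14)³) = -15111 - (-14 + 150 - 2744) = -15111 - 1*(-2608) = -15111 + 2608 = -12503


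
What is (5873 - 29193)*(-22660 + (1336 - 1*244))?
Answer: 502965760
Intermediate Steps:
(5873 - 29193)*(-22660 + (1336 - 1*244)) = -23320*(-22660 + (1336 - 244)) = -23320*(-22660 + 1092) = -23320*(-21568) = 502965760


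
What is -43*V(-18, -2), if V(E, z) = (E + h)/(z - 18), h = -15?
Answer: -1419/20 ≈ -70.950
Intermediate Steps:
V(E, z) = (-15 + E)/(-18 + z) (V(E, z) = (E - 15)/(z - 18) = (-15 + E)/(-18 + z))
-43*V(-18, -2) = -43*(-15 - 18)/(-18 - 2) = -43*(-33)/(-20) = -(-43)*(-33)/20 = -43*33/20 = -1419/20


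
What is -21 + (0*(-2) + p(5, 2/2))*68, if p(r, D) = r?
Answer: 319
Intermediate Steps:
-21 + (0*(-2) + p(5, 2/2))*68 = -21 + (0*(-2) + 5)*68 = -21 + (0 + 5)*68 = -21 + 5*68 = -21 + 340 = 319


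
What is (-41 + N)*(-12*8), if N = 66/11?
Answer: 3360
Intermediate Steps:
N = 6 (N = 66*(1/11) = 6)
(-41 + N)*(-12*8) = (-41 + 6)*(-12*8) = -35*(-96) = 3360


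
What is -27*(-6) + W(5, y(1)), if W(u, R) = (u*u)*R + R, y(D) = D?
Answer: 188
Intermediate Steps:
W(u, R) = R + R*u**2 (W(u, R) = u**2*R + R = R*u**2 + R = R + R*u**2)
-27*(-6) + W(5, y(1)) = -27*(-6) + 1*(1 + 5**2) = 162 + 1*(1 + 25) = 162 + 1*26 = 162 + 26 = 188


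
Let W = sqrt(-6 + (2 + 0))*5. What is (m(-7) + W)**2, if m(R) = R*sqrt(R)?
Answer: -443 + 140*sqrt(7) ≈ -72.595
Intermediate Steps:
m(R) = R**(3/2)
W = 10*I (W = sqrt(-6 + 2)*5 = sqrt(-4)*5 = (2*I)*5 = 10*I ≈ 10.0*I)
(m(-7) + W)**2 = ((-7)**(3/2) + 10*I)**2 = (-7*I*sqrt(7) + 10*I)**2 = (10*I - 7*I*sqrt(7))**2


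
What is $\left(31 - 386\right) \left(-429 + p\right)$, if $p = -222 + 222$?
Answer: $152295$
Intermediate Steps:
$p = 0$
$\left(31 - 386\right) \left(-429 + p\right) = \left(31 - 386\right) \left(-429 + 0\right) = \left(-355\right) \left(-429\right) = 152295$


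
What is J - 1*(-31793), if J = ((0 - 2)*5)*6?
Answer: 31733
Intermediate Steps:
J = -60 (J = -2*5*6 = -10*6 = -60)
J - 1*(-31793) = -60 - 1*(-31793) = -60 + 31793 = 31733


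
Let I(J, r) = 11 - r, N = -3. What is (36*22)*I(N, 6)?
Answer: 3960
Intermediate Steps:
(36*22)*I(N, 6) = (36*22)*(11 - 1*6) = 792*(11 - 6) = 792*5 = 3960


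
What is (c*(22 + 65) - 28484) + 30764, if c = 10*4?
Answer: 5760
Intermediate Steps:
c = 40
(c*(22 + 65) - 28484) + 30764 = (40*(22 + 65) - 28484) + 30764 = (40*87 - 28484) + 30764 = (3480 - 28484) + 30764 = -25004 + 30764 = 5760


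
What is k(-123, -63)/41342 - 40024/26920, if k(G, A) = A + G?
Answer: -103729958/69557915 ≈ -1.4913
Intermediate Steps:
k(-123, -63)/41342 - 40024/26920 = (-63 - 123)/41342 - 40024/26920 = -186*1/41342 - 40024*1/26920 = -93/20671 - 5003/3365 = -103729958/69557915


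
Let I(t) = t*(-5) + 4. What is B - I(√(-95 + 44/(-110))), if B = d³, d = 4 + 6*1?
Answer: 996 + 3*I*√265 ≈ 996.0 + 48.836*I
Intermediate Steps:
d = 10 (d = 4 + 6 = 10)
I(t) = 4 - 5*t (I(t) = -5*t + 4 = 4 - 5*t)
B = 1000 (B = 10³ = 1000)
B - I(√(-95 + 44/(-110))) = 1000 - (4 - 5*√(-95 + 44/(-110))) = 1000 - (4 - 5*√(-95 + 44*(-1/110))) = 1000 - (4 - 5*√(-95 - ⅖)) = 1000 - (4 - 3*I*√265) = 1000 + (-4 + 3*I*√265) = 996 + 3*I*√265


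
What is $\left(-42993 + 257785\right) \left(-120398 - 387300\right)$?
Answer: $-109049468816$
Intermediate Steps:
$\left(-42993 + 257785\right) \left(-120398 - 387300\right) = 214792 \left(-507698\right) = -109049468816$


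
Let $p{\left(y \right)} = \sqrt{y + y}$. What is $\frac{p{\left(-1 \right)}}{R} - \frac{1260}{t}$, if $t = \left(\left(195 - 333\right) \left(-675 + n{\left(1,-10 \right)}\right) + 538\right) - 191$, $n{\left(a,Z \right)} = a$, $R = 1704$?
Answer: $- \frac{180}{13337} + \frac{i \sqrt{2}}{1704} \approx -0.013496 + 0.00082994 i$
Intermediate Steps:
$p{\left(y \right)} = \sqrt{2} \sqrt{y}$ ($p{\left(y \right)} = \sqrt{2 y} = \sqrt{2} \sqrt{y}$)
$t = 93359$ ($t = \left(\left(195 - 333\right) \left(-675 + 1\right) + 538\right) - 191 = \left(\left(-138\right) \left(-674\right) + 538\right) - 191 = \left(93012 + 538\right) - 191 = 93550 - 191 = 93359$)
$\frac{p{\left(-1 \right)}}{R} - \frac{1260}{t} = \frac{\sqrt{2} \sqrt{-1}}{1704} - \frac{1260}{93359} = \sqrt{2} i \frac{1}{1704} - \frac{180}{13337} = i \sqrt{2} \cdot \frac{1}{1704} - \frac{180}{13337} = \frac{i \sqrt{2}}{1704} - \frac{180}{13337} = - \frac{180}{13337} + \frac{i \sqrt{2}}{1704}$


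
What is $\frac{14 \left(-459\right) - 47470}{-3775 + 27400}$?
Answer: $- \frac{53896}{23625} \approx -2.2813$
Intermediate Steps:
$\frac{14 \left(-459\right) - 47470}{-3775 + 27400} = \frac{-6426 - 47470}{23625} = \left(-53896\right) \frac{1}{23625} = - \frac{53896}{23625}$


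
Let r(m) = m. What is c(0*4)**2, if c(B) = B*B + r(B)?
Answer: 0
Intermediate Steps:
c(B) = B + B**2 (c(B) = B*B + B = B**2 + B = B + B**2)
c(0*4)**2 = ((0*4)*(1 + 0*4))**2 = (0*(1 + 0))**2 = (0*1)**2 = 0**2 = 0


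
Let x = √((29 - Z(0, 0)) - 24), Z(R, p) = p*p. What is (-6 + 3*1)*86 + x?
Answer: -258 + √5 ≈ -255.76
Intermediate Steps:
Z(R, p) = p²
x = √5 (x = √((29 - 1*0²) - 24) = √((29 - 1*0) - 24) = √((29 + 0) - 24) = √(29 - 24) = √5 ≈ 2.2361)
(-6 + 3*1)*86 + x = (-6 + 3*1)*86 + √5 = (-6 + 3)*86 + √5 = -3*86 + √5 = -258 + √5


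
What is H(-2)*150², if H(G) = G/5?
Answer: -9000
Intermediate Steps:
H(G) = G/5 (H(G) = G*(⅕) = G/5)
H(-2)*150² = ((⅕)*(-2))*150² = -⅖*22500 = -9000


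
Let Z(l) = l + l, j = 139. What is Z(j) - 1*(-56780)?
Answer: 57058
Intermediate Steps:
Z(l) = 2*l
Z(j) - 1*(-56780) = 2*139 - 1*(-56780) = 278 + 56780 = 57058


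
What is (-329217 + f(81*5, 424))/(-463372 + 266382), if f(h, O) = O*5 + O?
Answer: 326673/196990 ≈ 1.6583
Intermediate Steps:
f(h, O) = 6*O (f(h, O) = 5*O + O = 6*O)
(-329217 + f(81*5, 424))/(-463372 + 266382) = (-329217 + 6*424)/(-463372 + 266382) = (-329217 + 2544)/(-196990) = -326673*(-1/196990) = 326673/196990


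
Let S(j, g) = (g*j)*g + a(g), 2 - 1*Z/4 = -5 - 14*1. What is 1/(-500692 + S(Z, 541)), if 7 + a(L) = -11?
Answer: 1/24084494 ≈ 4.1520e-8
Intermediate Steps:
a(L) = -18 (a(L) = -7 - 11 = -18)
Z = 84 (Z = 8 - 4*(-5 - 14*1) = 8 - 4*(-5 - 14) = 8 - 4*(-19) = 8 + 76 = 84)
S(j, g) = -18 + j*g² (S(j, g) = (g*j)*g - 18 = j*g² - 18 = -18 + j*g²)
1/(-500692 + S(Z, 541)) = 1/(-500692 + (-18 + 84*541²)) = 1/(-500692 + (-18 + 84*292681)) = 1/(-500692 + (-18 + 24585204)) = 1/(-500692 + 24585186) = 1/24084494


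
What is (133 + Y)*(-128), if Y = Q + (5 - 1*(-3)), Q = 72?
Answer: -27264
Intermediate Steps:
Y = 80 (Y = 72 + (5 - 1*(-3)) = 72 + (5 + 3) = 72 + 8 = 80)
(133 + Y)*(-128) = (133 + 80)*(-128) = 213*(-128) = -27264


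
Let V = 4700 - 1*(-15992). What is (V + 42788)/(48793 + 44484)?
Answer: 63480/93277 ≈ 0.68055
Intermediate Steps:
V = 20692 (V = 4700 + 15992 = 20692)
(V + 42788)/(48793 + 44484) = (20692 + 42788)/(48793 + 44484) = 63480/93277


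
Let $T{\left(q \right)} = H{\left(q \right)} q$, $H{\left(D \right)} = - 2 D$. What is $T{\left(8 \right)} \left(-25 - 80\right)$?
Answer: $13440$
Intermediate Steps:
$T{\left(q \right)} = - 2 q^{2}$ ($T{\left(q \right)} = - 2 q q = - 2 q^{2}$)
$T{\left(8 \right)} \left(-25 - 80\right) = - 2 \cdot 8^{2} \left(-25 - 80\right) = \left(-2\right) 64 \left(-105\right) = \left(-128\right) \left(-105\right) = 13440$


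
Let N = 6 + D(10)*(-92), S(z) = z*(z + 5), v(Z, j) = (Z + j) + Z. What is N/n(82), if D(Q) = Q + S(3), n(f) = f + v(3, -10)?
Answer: -1561/39 ≈ -40.026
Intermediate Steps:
v(Z, j) = j + 2*Z
S(z) = z*(5 + z)
n(f) = -4 + f (n(f) = f + (-10 + 2*3) = f + (-10 + 6) = f - 4 = -4 + f)
D(Q) = 24 + Q (D(Q) = Q + 3*(5 + 3) = Q + 3*8 = Q + 24 = 24 + Q)
N = -3122 (N = 6 + (24 + 10)*(-92) = 6 + 34*(-92) = 6 - 3128 = -3122)
N/n(82) = -3122/(-4 + 82) = -3122/78 = -3122*1/78 = -1561/39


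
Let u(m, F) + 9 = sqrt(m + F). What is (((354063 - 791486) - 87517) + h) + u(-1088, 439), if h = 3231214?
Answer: 2706265 + I*sqrt(649) ≈ 2.7063e+6 + 25.475*I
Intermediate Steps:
u(m, F) = -9 + sqrt(F + m) (u(m, F) = -9 + sqrt(m + F) = -9 + sqrt(F + m))
(((354063 - 791486) - 87517) + h) + u(-1088, 439) = (((354063 - 791486) - 87517) + 3231214) + (-9 + sqrt(439 - 1088)) = ((-437423 - 87517) + 3231214) + (-9 + sqrt(-649)) = (-524940 + 3231214) + (-9 + I*sqrt(649)) = 2706274 + (-9 + I*sqrt(649)) = 2706265 + I*sqrt(649)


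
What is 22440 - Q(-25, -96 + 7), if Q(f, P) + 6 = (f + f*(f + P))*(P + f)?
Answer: 344496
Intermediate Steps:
Q(f, P) = -6 + (P + f)*(f + f*(P + f)) (Q(f, P) = -6 + (f + f*(f + P))*(P + f) = -6 + (f + f*(P + f))*(P + f) = -6 + (P + f)*(f + f*(P + f)))
22440 - Q(-25, -96 + 7) = 22440 - (-6 + (-25)² + (-25)³ + (-96 + 7)*(-25) - 25*(-96 + 7)² + 2*(-96 + 7)*(-25)²) = 22440 - (-6 + 625 - 15625 - 89*(-25) - 25*(-89)² + 2*(-89)*625) = 22440 - (-6 + 625 - 15625 + 2225 - 25*7921 - 111250) = 22440 - (-6 + 625 - 15625 + 2225 - 198025 - 111250) = 22440 - 1*(-322056) = 22440 + 322056 = 344496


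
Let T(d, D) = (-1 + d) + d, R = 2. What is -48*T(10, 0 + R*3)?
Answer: -912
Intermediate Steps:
T(d, D) = -1 + 2*d
-48*T(10, 0 + R*3) = -48*(-1 + 2*10) = -48*(-1 + 20) = -48*19 = -912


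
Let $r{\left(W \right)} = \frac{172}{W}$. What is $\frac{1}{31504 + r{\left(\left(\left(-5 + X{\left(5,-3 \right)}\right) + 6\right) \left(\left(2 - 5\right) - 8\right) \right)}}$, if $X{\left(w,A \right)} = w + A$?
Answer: $\frac{33}{1039460} \approx 3.1747 \cdot 10^{-5}$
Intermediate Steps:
$X{\left(w,A \right)} = A + w$
$\frac{1}{31504 + r{\left(\left(\left(-5 + X{\left(5,-3 \right)}\right) + 6\right) \left(\left(2 - 5\right) - 8\right) \right)}} = \frac{1}{31504 + \frac{172}{\left(\left(-5 + \left(-3 + 5\right)\right) + 6\right) \left(\left(2 - 5\right) - 8\right)}} = \frac{1}{31504 + \frac{172}{\left(\left(-5 + 2\right) + 6\right) \left(\left(2 - 5\right) - 8\right)}} = \frac{1}{31504 + \frac{172}{\left(-3 + 6\right) \left(-3 - 8\right)}} = \frac{1}{31504 + \frac{172}{3 \left(-11\right)}} = \frac{1}{31504 + \frac{172}{-33}} = \frac{1}{31504 + 172 \left(- \frac{1}{33}\right)} = \frac{1}{31504 - \frac{172}{33}} = \frac{1}{\frac{1039460}{33}} = \frac{33}{1039460}$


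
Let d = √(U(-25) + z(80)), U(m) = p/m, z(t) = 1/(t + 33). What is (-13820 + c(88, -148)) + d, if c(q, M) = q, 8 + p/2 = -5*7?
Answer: -13732 + √1100959/565 ≈ -13730.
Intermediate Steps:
p = -86 (p = -16 + 2*(-5*7) = -16 + 2*(-35) = -16 - 70 = -86)
z(t) = 1/(33 + t)
U(m) = -86/m
d = √1100959/565 (d = √(-86/(-25) + 1/(33 + 80)) = √(-86*(-1/25) + 1/113) = √(86/25 + 1/113) = √(9743/2825) = √1100959/565 ≈ 1.8571)
(-13820 + c(88, -148)) + d = (-13820 + 88) + √1100959/565 = -13732 + √1100959/565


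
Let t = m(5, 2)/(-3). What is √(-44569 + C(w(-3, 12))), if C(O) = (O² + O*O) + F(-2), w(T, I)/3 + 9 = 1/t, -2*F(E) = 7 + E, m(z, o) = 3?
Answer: I*√171086/2 ≈ 206.81*I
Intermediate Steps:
F(E) = -7/2 - E/2 (F(E) = -(7 + E)/2 = -7/2 - E/2)
t = -1 (t = 3/(-3) = 3*(-⅓) = -1)
w(T, I) = -30 (w(T, I) = -27 + 3/(-1) = -27 + 3*(-1) = -27 - 3 = -30)
C(O) = -5/2 + 2*O² (C(O) = (O² + O*O) + (-7/2 - ½*(-2)) = (O² + O²) + (-7/2 + 1) = 2*O² - 5/2 = -5/2 + 2*O²)
√(-44569 + C(w(-3, 12))) = √(-44569 + (-5/2 + 2*(-30)²)) = √(-44569 + (-5/2 + 2*900)) = √(-44569 + (-5/2 + 1800)) = √(-44569 + 3595/2) = √(-85543/2) = I*√171086/2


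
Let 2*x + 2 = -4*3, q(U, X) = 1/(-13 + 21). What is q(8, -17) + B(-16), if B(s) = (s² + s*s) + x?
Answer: 4041/8 ≈ 505.13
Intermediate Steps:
q(U, X) = ⅛ (q(U, X) = 1/8 = ⅛)
x = -7 (x = -1 + (-4*3)/2 = -1 + (½)*(-12) = -1 - 6 = -7)
B(s) = -7 + 2*s² (B(s) = (s² + s*s) - 7 = (s² + s²) - 7 = 2*s² - 7 = -7 + 2*s²)
q(8, -17) + B(-16) = ⅛ + (-7 + 2*(-16)²) = ⅛ + (-7 + 2*256) = ⅛ + (-7 + 512) = ⅛ + 505 = 4041/8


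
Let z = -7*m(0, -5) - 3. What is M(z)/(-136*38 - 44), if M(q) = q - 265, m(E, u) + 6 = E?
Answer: 113/2606 ≈ 0.043361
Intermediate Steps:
m(E, u) = -6 + E
z = 39 (z = -7*(-6 + 0) - 3 = -7*(-6) - 3 = 42 - 3 = 39)
M(q) = -265 + q
M(z)/(-136*38 - 44) = (-265 + 39)/(-136*38 - 44) = -226/(-5168 - 44) = -226/(-5212) = -226*(-1/5212) = 113/2606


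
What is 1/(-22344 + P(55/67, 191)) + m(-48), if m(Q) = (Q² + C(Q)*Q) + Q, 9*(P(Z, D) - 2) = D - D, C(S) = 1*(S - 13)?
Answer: 115820927/22342 ≈ 5184.0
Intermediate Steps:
C(S) = -13 + S (C(S) = 1*(-13 + S) = -13 + S)
P(Z, D) = 2 (P(Z, D) = 2 + (D - D)/9 = 2 + (⅑)*0 = 2 + 0 = 2)
m(Q) = Q + Q² + Q*(-13 + Q) (m(Q) = (Q² + (-13 + Q)*Q) + Q = (Q² + Q*(-13 + Q)) + Q = Q + Q² + Q*(-13 + Q))
1/(-22344 + P(55/67, 191)) + m(-48) = 1/(-22344 + 2) + 2*(-48)*(-6 - 48) = 1/(-22342) + 2*(-48)*(-54) = -1/22342 + 5184 = 115820927/22342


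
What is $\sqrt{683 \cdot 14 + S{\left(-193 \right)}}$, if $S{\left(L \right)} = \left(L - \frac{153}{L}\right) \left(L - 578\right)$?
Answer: $\frac{\sqrt{5876171026}}{193} \approx 397.18$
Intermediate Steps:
$S{\left(L \right)} = \left(-578 + L\right) \left(L - \frac{153}{L}\right)$ ($S{\left(L \right)} = \left(L - \frac{153}{L}\right) \left(-578 + L\right) = \left(-578 + L\right) \left(L - \frac{153}{L}\right)$)
$\sqrt{683 \cdot 14 + S{\left(-193 \right)}} = \sqrt{683 \cdot 14 + \left(-153 + \left(-193\right)^{2} - -111554 + \frac{88434}{-193}\right)} = \sqrt{9562 + \left(-153 + 37249 + 111554 + 88434 \left(- \frac{1}{193}\right)\right)} = \sqrt{9562 + \left(-153 + 37249 + 111554 - \frac{88434}{193}\right)} = \sqrt{9562 + \frac{28601016}{193}} = \sqrt{\frac{30446482}{193}} = \frac{\sqrt{5876171026}}{193}$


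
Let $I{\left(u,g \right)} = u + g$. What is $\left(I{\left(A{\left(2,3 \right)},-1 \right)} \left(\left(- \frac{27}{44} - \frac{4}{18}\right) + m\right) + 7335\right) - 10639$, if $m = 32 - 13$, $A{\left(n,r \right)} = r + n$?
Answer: $- \frac{319903}{99} \approx -3231.3$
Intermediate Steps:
$A{\left(n,r \right)} = n + r$
$I{\left(u,g \right)} = g + u$
$m = 19$
$\left(I{\left(A{\left(2,3 \right)},-1 \right)} \left(\left(- \frac{27}{44} - \frac{4}{18}\right) + m\right) + 7335\right) - 10639 = \left(\left(-1 + \left(2 + 3\right)\right) \left(\left(- \frac{27}{44} - \frac{4}{18}\right) + 19\right) + 7335\right) - 10639 = \left(\left(-1 + 5\right) \left(\left(\left(-27\right) \frac{1}{44} - \frac{2}{9}\right) + 19\right) + 7335\right) - 10639 = \left(4 \left(\left(- \frac{27}{44} - \frac{2}{9}\right) + 19\right) + 7335\right) - 10639 = \left(4 \left(- \frac{331}{396} + 19\right) + 7335\right) - 10639 = \left(4 \cdot \frac{7193}{396} + 7335\right) - 10639 = \left(\frac{7193}{99} + 7335\right) - 10639 = \frac{733358}{99} - 10639 = - \frac{319903}{99}$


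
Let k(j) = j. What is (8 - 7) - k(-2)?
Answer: 3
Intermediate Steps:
(8 - 7) - k(-2) = (8 - 7) - 1*(-2) = 1 + 2 = 3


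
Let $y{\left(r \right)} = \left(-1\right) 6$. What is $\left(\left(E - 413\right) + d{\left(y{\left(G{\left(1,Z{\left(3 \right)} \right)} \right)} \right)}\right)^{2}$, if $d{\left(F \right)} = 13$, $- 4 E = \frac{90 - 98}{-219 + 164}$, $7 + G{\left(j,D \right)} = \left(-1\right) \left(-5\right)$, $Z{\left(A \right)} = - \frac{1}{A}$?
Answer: $\frac{484088004}{3025} \approx 1.6003 \cdot 10^{5}$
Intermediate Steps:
$G{\left(j,D \right)} = -2$ ($G{\left(j,D \right)} = -7 - -5 = -7 + 5 = -2$)
$y{\left(r \right)} = -6$
$E = - \frac{2}{55}$ ($E = - \frac{\left(90 - 98\right) \frac{1}{-219 + 164}}{4} = - \frac{\left(-8\right) \frac{1}{-55}}{4} = - \frac{\left(-8\right) \left(- \frac{1}{55}\right)}{4} = \left(- \frac{1}{4}\right) \frac{8}{55} = - \frac{2}{55} \approx -0.036364$)
$\left(\left(E - 413\right) + d{\left(y{\left(G{\left(1,Z{\left(3 \right)} \right)} \right)} \right)}\right)^{2} = \left(\left(- \frac{2}{55} - 413\right) + 13\right)^{2} = \left(- \frac{22717}{55} + 13\right)^{2} = \left(- \frac{22002}{55}\right)^{2} = \frac{484088004}{3025}$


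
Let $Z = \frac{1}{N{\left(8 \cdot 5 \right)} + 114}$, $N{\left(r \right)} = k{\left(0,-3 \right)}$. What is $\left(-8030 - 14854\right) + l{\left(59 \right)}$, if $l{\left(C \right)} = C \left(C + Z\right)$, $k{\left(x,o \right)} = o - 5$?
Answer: $- \frac{2056659}{106} \approx -19402.0$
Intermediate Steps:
$k{\left(x,o \right)} = -5 + o$
$N{\left(r \right)} = -8$ ($N{\left(r \right)} = -5 - 3 = -8$)
$Z = \frac{1}{106}$ ($Z = \frac{1}{-8 + 114} = \frac{1}{106} \approx 0.009434$)
$l{\left(C \right)} = C \left(\frac{1}{106} + C\right)$ ($l{\left(C \right)} = C \left(C + \frac{1}{106}\right) = C \left(\frac{1}{106} + C\right)$)
$\left(-8030 - 14854\right) + l{\left(59 \right)} = \left(-8030 - 14854\right) + 59 \left(\frac{1}{106} + 59\right) = -22884 + 59 \cdot \frac{6255}{106} = -22884 + \frac{369045}{106} = - \frac{2056659}{106}$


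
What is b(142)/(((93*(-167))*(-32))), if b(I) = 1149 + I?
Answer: 1291/496992 ≈ 0.0025976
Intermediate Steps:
b(142)/(((93*(-167))*(-32))) = (1149 + 142)/(((93*(-167))*(-32))) = 1291/((-15531*(-32))) = 1291/496992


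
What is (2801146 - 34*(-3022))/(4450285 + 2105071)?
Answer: 1451947/3277678 ≈ 0.44298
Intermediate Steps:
(2801146 - 34*(-3022))/(4450285 + 2105071) = (2801146 + 102748)/6555356 = 2903894*(1/6555356) = 1451947/3277678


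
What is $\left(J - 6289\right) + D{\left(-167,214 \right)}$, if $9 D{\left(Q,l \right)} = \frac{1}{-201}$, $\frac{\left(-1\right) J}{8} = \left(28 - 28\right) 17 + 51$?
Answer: $- \frac{12114874}{1809} \approx -6697.0$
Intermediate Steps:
$J = -408$ ($J = - 8 \left(\left(28 - 28\right) 17 + 51\right) = - 8 \left(0 \cdot 17 + 51\right) = - 8 \left(0 + 51\right) = \left(-8\right) 51 = -408$)
$D{\left(Q,l \right)} = - \frac{1}{1809}$ ($D{\left(Q,l \right)} = \frac{1}{9 \left(-201\right)} = \frac{1}{9} \left(- \frac{1}{201}\right) = - \frac{1}{1809}$)
$\left(J - 6289\right) + D{\left(-167,214 \right)} = \left(-408 - 6289\right) - \frac{1}{1809} = -6697 - \frac{1}{1809} = - \frac{12114874}{1809}$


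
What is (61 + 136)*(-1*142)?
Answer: -27974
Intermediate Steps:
(61 + 136)*(-1*142) = 197*(-142) = -27974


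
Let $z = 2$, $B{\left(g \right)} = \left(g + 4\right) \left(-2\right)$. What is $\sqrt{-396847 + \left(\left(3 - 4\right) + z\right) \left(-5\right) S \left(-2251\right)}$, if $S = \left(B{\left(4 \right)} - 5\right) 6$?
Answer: $i \sqrt{1814977} \approx 1347.2 i$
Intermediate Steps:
$B{\left(g \right)} = -8 - 2 g$ ($B{\left(g \right)} = \left(4 + g\right) \left(-2\right) = -8 - 2 g$)
$S = -126$ ($S = \left(\left(-8 - 8\right) - 5\right) 6 = \left(-16 - 5\right) 6 = \left(-21\right) 6 = -126$)
$\sqrt{-396847 + \left(\left(3 - 4\right) + z\right) \left(-5\right) S \left(-2251\right)} = \sqrt{-396847 + \left(\left(3 - 4\right) + 2\right) \left(-5\right) \left(-126\right) \left(-2251\right)} = \sqrt{-396847 + \left(-1 + 2\right) \left(-5\right) \left(-126\right) \left(-2251\right)} = \sqrt{-396847 + 1 \left(-5\right) \left(-126\right) \left(-2251\right)} = \sqrt{-396847 + \left(-5\right) \left(-126\right) \left(-2251\right)} = \sqrt{-396847 + 630 \left(-2251\right)} = \sqrt{-396847 - 1418130} = \sqrt{-1814977} = i \sqrt{1814977}$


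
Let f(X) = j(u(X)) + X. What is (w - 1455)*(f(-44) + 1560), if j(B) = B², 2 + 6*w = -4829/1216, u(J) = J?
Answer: -9167598083/1824 ≈ -5.0261e+6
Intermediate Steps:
w = -7261/7296 (w = -⅓ + (-4829/1216)/6 = -⅓ + (-4829*1/1216)/6 = -⅓ + (⅙)*(-4829/1216) = -⅓ - 4829/7296 = -7261/7296 ≈ -0.99520)
f(X) = X + X² (f(X) = X² + X = X + X²)
(w - 1455)*(f(-44) + 1560) = (-7261/7296 - 1455)*(-44*(1 - 44) + 1560) = -10622941*(-44*(-43) + 1560)/7296 = -10622941*(1892 + 1560)/7296 = -10622941/7296*3452 = -9167598083/1824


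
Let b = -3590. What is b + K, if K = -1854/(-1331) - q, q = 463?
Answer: -5392689/1331 ≈ -4051.6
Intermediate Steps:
K = -614399/1331 (K = -1854/(-1331) - 1*463 = -1854*(-1/1331) - 463 = 1854/1331 - 463 = -614399/1331 ≈ -461.61)
b + K = -3590 - 614399/1331 = -5392689/1331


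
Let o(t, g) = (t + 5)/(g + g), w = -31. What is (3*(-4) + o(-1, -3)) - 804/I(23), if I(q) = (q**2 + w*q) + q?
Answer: -3706/483 ≈ -7.6729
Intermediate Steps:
I(q) = q**2 - 30*q (I(q) = (q**2 - 31*q) + q = q**2 - 30*q)
o(t, g) = (5 + t)/(2*g) (o(t, g) = (5 + t)/((2*g)) = (5 + t)*(1/(2*g)) = (5 + t)/(2*g))
(3*(-4) + o(-1, -3)) - 804/I(23) = (3*(-4) + (1/2)*(5 - 1)/(-3)) - 804*1/(23*(-30 + 23)) = (-12 + (1/2)*(-1/3)*4) - 804/(23*(-7)) = (-12 - 2/3) - 804/(-161) = -38/3 - 804*(-1/161) = -38/3 + 804/161 = -3706/483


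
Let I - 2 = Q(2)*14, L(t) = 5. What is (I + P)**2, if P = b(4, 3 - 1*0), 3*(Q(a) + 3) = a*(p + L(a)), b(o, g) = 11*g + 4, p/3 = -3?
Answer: 14641/9 ≈ 1626.8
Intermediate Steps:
p = -9 (p = 3*(-3) = -9)
b(o, g) = 4 + 11*g
Q(a) = -3 - 4*a/3 (Q(a) = -3 + (a*(-9 + 5))/3 = -3 + (a*(-4))/3 = -3 + (-4*a)/3 = -3 - 4*a/3)
P = 37 (P = 4 + 11*(3 - 1*0) = 4 + 11*(3 + 0) = 4 + 11*3 = 4 + 33 = 37)
I = -232/3 (I = 2 + (-3 - 4/3*2)*14 = 2 + (-3 - 8/3)*14 = 2 - 17/3*14 = 2 - 238/3 = -232/3 ≈ -77.333)
(I + P)**2 = (-232/3 + 37)**2 = (-121/3)**2 = 14641/9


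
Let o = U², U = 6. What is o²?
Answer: 1296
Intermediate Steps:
o = 36 (o = 6² = 36)
o² = 36² = 1296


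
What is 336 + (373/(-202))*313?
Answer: -48877/202 ≈ -241.97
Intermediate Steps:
336 + (373/(-202))*313 = 336 + (373*(-1/202))*313 = 336 - 373/202*313 = 336 - 116749/202 = -48877/202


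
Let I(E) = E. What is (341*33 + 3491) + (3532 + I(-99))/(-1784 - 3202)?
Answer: 73510151/4986 ≈ 14743.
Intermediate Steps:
(341*33 + 3491) + (3532 + I(-99))/(-1784 - 3202) = (341*33 + 3491) + (3532 - 99)/(-1784 - 3202) = (11253 + 3491) + 3433/(-4986) = 14744 + 3433*(-1/4986) = 14744 - 3433/4986 = 73510151/4986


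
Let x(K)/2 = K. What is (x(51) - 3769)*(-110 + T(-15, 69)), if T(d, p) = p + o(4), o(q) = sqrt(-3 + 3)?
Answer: 150347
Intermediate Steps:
o(q) = 0 (o(q) = sqrt(0) = 0)
x(K) = 2*K
T(d, p) = p (T(d, p) = p + 0 = p)
(x(51) - 3769)*(-110 + T(-15, 69)) = (2*51 - 3769)*(-110 + 69) = (102 - 3769)*(-41) = -3667*(-41) = 150347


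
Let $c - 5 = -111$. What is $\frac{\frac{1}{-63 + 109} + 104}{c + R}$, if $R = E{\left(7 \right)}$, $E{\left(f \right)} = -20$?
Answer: $- \frac{1595}{1932} \approx -0.82557$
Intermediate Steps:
$c = -106$ ($c = 5 - 111 = -106$)
$R = -20$
$\frac{\frac{1}{-63 + 109} + 104}{c + R} = \frac{\frac{1}{-63 + 109} + 104}{-106 - 20} = \frac{\frac{1}{46} + 104}{-126} = \left(\frac{1}{46} + 104\right) \left(- \frac{1}{126}\right) = \frac{4785}{46} \left(- \frac{1}{126}\right) = - \frac{1595}{1932}$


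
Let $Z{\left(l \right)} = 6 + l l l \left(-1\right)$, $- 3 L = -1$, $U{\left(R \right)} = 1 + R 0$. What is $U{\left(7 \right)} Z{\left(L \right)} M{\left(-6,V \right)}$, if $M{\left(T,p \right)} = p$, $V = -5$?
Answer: $- \frac{805}{27} \approx -29.815$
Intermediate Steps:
$U{\left(R \right)} = 1$ ($U{\left(R \right)} = 1 + 0 = 1$)
$L = \frac{1}{3}$ ($L = \left(- \frac{1}{3}\right) \left(-1\right) = \frac{1}{3} \approx 0.33333$)
$Z{\left(l \right)} = 6 - l^{3}$ ($Z{\left(l \right)} = 6 + l l^{2} \left(-1\right) = 6 + l \left(- l^{2}\right) = 6 - l^{3}$)
$U{\left(7 \right)} Z{\left(L \right)} M{\left(-6,V \right)} = 1 \left(6 - \left(\frac{1}{3}\right)^{3}\right) \left(-5\right) = 1 \left(6 - \frac{1}{27}\right) \left(-5\right) = 1 \cdot \frac{161}{27} \left(-5\right) = \frac{161}{27} \left(-5\right) = - \frac{805}{27}$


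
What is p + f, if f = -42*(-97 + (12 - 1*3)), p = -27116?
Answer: -23420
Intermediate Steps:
f = 3696 (f = -42*(-97 + (12 - 3)) = -42*(-97 + 9) = -42*(-88) = 3696)
p + f = -27116 + 3696 = -23420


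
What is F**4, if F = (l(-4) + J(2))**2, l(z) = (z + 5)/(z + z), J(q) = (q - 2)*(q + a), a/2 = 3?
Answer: 1/16777216 ≈ 5.9605e-8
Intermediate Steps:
a = 6 (a = 2*3 = 6)
J(q) = (-2 + q)*(6 + q) (J(q) = (q - 2)*(q + 6) = (-2 + q)*(6 + q))
l(z) = (5 + z)/(2*z) (l(z) = (5 + z)/((2*z)) = (5 + z)*(1/(2*z)) = (5 + z)/(2*z))
F = 1/64 (F = ((1/2)*(5 - 4)/(-4) + (-12 + 2**2 + 4*2))**2 = ((1/2)*(-1/4)*1 + (-12 + 4 + 8))**2 = (-1/8 + 0)**2 = (-1/8)**2 = 1/64 ≈ 0.015625)
F**4 = (1/64)**4 = 1/16777216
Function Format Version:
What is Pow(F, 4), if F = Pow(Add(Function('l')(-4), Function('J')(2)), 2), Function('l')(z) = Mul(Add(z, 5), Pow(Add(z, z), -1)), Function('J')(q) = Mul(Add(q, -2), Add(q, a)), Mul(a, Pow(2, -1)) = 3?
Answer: Rational(1, 16777216) ≈ 5.9605e-8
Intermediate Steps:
a = 6 (a = Mul(2, 3) = 6)
Function('J')(q) = Mul(Add(-2, q), Add(6, q)) (Function('J')(q) = Mul(Add(q, -2), Add(q, 6)) = Mul(Add(-2, q), Add(6, q)))
Function('l')(z) = Mul(Rational(1, 2), Pow(z, -1), Add(5, z)) (Function('l')(z) = Mul(Add(5, z), Pow(Mul(2, z), -1)) = Mul(Add(5, z), Mul(Rational(1, 2), Pow(z, -1))) = Mul(Rational(1, 2), Pow(z, -1), Add(5, z)))
F = Rational(1, 64) (F = Pow(Add(Mul(Rational(1, 2), Pow(-4, -1), Add(5, -4)), Add(-12, Pow(2, 2), Mul(4, 2))), 2) = Pow(Add(Mul(Rational(1, 2), Rational(-1, 4), 1), Add(-12, 4, 8)), 2) = Pow(Add(Rational(-1, 8), 0), 2) = Pow(Rational(-1, 8), 2) = Rational(1, 64) ≈ 0.015625)
Pow(F, 4) = Pow(Rational(1, 64), 4) = Rational(1, 16777216)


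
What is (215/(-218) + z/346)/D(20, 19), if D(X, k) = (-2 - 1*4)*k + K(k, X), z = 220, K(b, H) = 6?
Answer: 4405/1357704 ≈ 0.0032444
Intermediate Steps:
D(X, k) = 6 - 6*k (D(X, k) = (-2 - 1*4)*k + 6 = (-2 - 4)*k + 6 = -6*k + 6 = 6 - 6*k)
(215/(-218) + z/346)/D(20, 19) = (215/(-218) + 220/346)/(6 - 6*19) = (215*(-1/218) + 220*(1/346))/(6 - 114) = (-215/218 + 110/173)/(-108) = -13215/37714*(-1/108) = 4405/1357704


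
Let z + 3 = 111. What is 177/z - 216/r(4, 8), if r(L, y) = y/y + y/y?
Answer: -3829/36 ≈ -106.36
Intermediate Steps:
z = 108 (z = -3 + 111 = 108)
r(L, y) = 2 (r(L, y) = 1 + 1 = 2)
177/z - 216/r(4, 8) = 177/108 - 216/2 = 177*(1/108) - 216*½ = 59/36 - 108 = -3829/36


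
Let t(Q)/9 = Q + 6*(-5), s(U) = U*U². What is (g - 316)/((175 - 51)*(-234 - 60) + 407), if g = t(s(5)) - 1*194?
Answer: -345/36049 ≈ -0.0095703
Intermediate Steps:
s(U) = U³
t(Q) = -270 + 9*Q (t(Q) = 9*(Q + 6*(-5)) = 9*(Q - 30) = 9*(-30 + Q) = -270 + 9*Q)
g = 661 (g = (-270 + 9*5³) - 1*194 = (-270 + 9*125) - 194 = (-270 + 1125) - 194 = 855 - 194 = 661)
(g - 316)/((175 - 51)*(-234 - 60) + 407) = (661 - 316)/((175 - 51)*(-234 - 60) + 407) = 345/(124*(-294) + 407) = 345/(-36456 + 407) = 345/(-36049) = 345*(-1/36049) = -345/36049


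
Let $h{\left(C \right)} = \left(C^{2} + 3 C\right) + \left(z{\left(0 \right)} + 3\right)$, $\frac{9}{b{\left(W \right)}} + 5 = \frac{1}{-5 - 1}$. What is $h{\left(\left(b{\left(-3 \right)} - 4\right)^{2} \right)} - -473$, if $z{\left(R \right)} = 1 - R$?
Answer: $\frac{1535740345}{923521} \approx 1662.9$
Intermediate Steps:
$b{\left(W \right)} = - \frac{54}{31}$ ($b{\left(W \right)} = \frac{9}{-5 + \frac{1}{-5 - 1}} = \frac{9}{-5 + \frac{1}{-6}} = \frac{9}{-5 - \frac{1}{6}} = \frac{9}{- \frac{31}{6}} = 9 \left(- \frac{6}{31}\right) = - \frac{54}{31}$)
$h{\left(C \right)} = 4 + C^{2} + 3 C$ ($h{\left(C \right)} = \left(C^{2} + 3 C\right) + \left(\left(1 - 0\right) + 3\right) = \left(C^{2} + 3 C\right) + \left(\left(1 + 0\right) + 3\right) = \left(C^{2} + 3 C\right) + \left(1 + 3\right) = \left(C^{2} + 3 C\right) + 4 = 4 + C^{2} + 3 C$)
$h{\left(\left(b{\left(-3 \right)} - 4\right)^{2} \right)} - -473 = \left(4 + \left(\left(- \frac{54}{31} - 4\right)^{2}\right)^{2} + 3 \left(- \frac{54}{31} - 4\right)^{2}\right) - -473 = \left(4 + \left(\left(- \frac{178}{31}\right)^{2}\right)^{2} + 3 \left(- \frac{178}{31}\right)^{2}\right) + 473 = \left(4 + \left(\frac{31684}{961}\right)^{2} + 3 \cdot \frac{31684}{961}\right) + 473 = \left(4 + \frac{1003875856}{923521} + \frac{95052}{961}\right) + 473 = \frac{1098914912}{923521} + 473 = \frac{1535740345}{923521}$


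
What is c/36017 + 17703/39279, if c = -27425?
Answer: -146539208/471570581 ≈ -0.31075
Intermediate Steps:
c/36017 + 17703/39279 = -27425/36017 + 17703/39279 = -27425*1/36017 + 17703*(1/39279) = -27425/36017 + 5901/13093 = -146539208/471570581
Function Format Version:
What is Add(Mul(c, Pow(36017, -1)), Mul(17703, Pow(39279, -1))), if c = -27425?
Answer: Rational(-146539208, 471570581) ≈ -0.31075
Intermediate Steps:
Add(Mul(c, Pow(36017, -1)), Mul(17703, Pow(39279, -1))) = Add(Mul(-27425, Pow(36017, -1)), Mul(17703, Pow(39279, -1))) = Add(Mul(-27425, Rational(1, 36017)), Mul(17703, Rational(1, 39279))) = Add(Rational(-27425, 36017), Rational(5901, 13093)) = Rational(-146539208, 471570581)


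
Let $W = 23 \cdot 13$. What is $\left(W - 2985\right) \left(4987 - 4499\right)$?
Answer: $-1310768$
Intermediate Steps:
$W = 299$
$\left(W - 2985\right) \left(4987 - 4499\right) = \left(299 - 2985\right) \left(4987 - 4499\right) = \left(-2686\right) 488 = -1310768$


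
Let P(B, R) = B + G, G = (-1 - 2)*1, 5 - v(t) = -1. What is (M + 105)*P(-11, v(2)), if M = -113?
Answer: 112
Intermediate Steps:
v(t) = 6 (v(t) = 5 - 1*(-1) = 5 + 1 = 6)
G = -3 (G = -3*1 = -3)
P(B, R) = -3 + B (P(B, R) = B - 3 = -3 + B)
(M + 105)*P(-11, v(2)) = (-113 + 105)*(-3 - 11) = -8*(-14) = 112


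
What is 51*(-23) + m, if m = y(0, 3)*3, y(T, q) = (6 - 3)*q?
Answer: -1146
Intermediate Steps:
y(T, q) = 3*q
m = 27 (m = (3*3)*3 = 9*3 = 27)
51*(-23) + m = 51*(-23) + 27 = -1173 + 27 = -1146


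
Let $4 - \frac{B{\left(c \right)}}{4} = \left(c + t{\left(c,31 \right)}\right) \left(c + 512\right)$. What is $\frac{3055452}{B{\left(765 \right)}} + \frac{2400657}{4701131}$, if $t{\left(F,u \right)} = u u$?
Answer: $\frac{1700263263333}{10361753434838} \approx 0.16409$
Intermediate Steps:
$t{\left(F,u \right)} = u^{2}$
$B{\left(c \right)} = 16 - 4 \left(512 + c\right) \left(961 + c\right)$ ($B{\left(c \right)} = 16 - 4 \left(c + 31^{2}\right) \left(c + 512\right) = 16 - 4 \left(c + 961\right) \left(512 + c\right) = 16 - 4 \left(961 + c\right) \left(512 + c\right) = 16 - 4 \left(512 + c\right) \left(961 + c\right)$)
$\frac{3055452}{B{\left(765 \right)}} + \frac{2400657}{4701131} = \frac{3055452}{-1968112 - 4507380 - 4 \cdot 765^{2}} + \frac{2400657}{4701131} = \frac{3055452}{-1968112 - 4507380 - 2340900} + 2400657 \cdot \frac{1}{4701131} = \frac{3055452}{-1968112 - 4507380 - 2340900} + \frac{2400657}{4701131} = \frac{3055452}{-8816392} + \frac{2400657}{4701131} = 3055452 \left(- \frac{1}{8816392}\right) + \frac{2400657}{4701131} = - \frac{763863}{2204098} + \frac{2400657}{4701131} = \frac{1700263263333}{10361753434838}$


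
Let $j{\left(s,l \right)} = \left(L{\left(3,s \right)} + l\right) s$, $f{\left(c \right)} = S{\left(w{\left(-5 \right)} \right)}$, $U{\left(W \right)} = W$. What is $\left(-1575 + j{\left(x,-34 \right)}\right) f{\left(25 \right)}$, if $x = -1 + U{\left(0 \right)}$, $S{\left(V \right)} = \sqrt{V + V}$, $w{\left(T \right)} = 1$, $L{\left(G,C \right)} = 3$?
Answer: $- 1544 \sqrt{2} \approx -2183.5$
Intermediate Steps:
$S{\left(V \right)} = \sqrt{2} \sqrt{V}$ ($S{\left(V \right)} = \sqrt{2 V} = \sqrt{2} \sqrt{V}$)
$x = -1$ ($x = -1 + 0 = -1$)
$f{\left(c \right)} = \sqrt{2}$ ($f{\left(c \right)} = \sqrt{2} \sqrt{1} = \sqrt{2} \cdot 1 = \sqrt{2}$)
$j{\left(s,l \right)} = s \left(3 + l\right)$ ($j{\left(s,l \right)} = \left(3 + l\right) s = s \left(3 + l\right)$)
$\left(-1575 + j{\left(x,-34 \right)}\right) f{\left(25 \right)} = \left(-1575 - \left(3 - 34\right)\right) \sqrt{2} = \left(-1575 - -31\right) \sqrt{2} = \left(-1575 + 31\right) \sqrt{2} = - 1544 \sqrt{2}$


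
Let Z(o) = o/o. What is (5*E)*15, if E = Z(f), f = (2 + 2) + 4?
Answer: 75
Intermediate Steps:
f = 8 (f = 4 + 4 = 8)
Z(o) = 1
E = 1
(5*E)*15 = (5*1)*15 = 5*15 = 75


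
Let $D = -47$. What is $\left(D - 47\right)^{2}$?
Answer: $8836$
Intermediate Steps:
$\left(D - 47\right)^{2} = \left(-47 - 47\right)^{2} = \left(-94\right)^{2} = 8836$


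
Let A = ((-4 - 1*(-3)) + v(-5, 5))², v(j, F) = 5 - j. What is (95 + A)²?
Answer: 30976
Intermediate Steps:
A = 81 (A = ((-4 - 1*(-3)) + (5 - 1*(-5)))² = ((-4 + 3) + (5 + 5))² = (-1 + 10)² = 9² = 81)
(95 + A)² = (95 + 81)² = 176² = 30976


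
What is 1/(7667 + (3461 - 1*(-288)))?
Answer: 1/11416 ≈ 8.7596e-5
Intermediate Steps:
1/(7667 + (3461 - 1*(-288))) = 1/(7667 + (3461 + 288)) = 1/(7667 + 3749) = 1/11416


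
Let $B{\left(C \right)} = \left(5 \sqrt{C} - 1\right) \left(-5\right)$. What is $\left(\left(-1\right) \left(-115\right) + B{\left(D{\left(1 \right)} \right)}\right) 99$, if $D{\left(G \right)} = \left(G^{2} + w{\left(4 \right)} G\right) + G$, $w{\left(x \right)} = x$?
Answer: $11880 - 2475 \sqrt{6} \approx 5817.5$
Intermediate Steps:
$D{\left(G \right)} = G^{2} + 5 G$ ($D{\left(G \right)} = \left(G^{2} + 4 G\right) + G = G^{2} + 5 G$)
$B{\left(C \right)} = 5 - 25 \sqrt{C}$ ($B{\left(C \right)} = \left(-1 + 5 \sqrt{C}\right) \left(-5\right) = 5 - 25 \sqrt{C}$)
$\left(\left(-1\right) \left(-115\right) + B{\left(D{\left(1 \right)} \right)}\right) 99 = \left(\left(-1\right) \left(-115\right) + \left(5 - 25 \sqrt{1 \left(5 + 1\right)}\right)\right) 99 = \left(115 + \left(5 - 25 \sqrt{1 \cdot 6}\right)\right) 99 = \left(115 + \left(5 - 25 \sqrt{6}\right)\right) 99 = \left(120 - 25 \sqrt{6}\right) 99 = 11880 - 2475 \sqrt{6}$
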